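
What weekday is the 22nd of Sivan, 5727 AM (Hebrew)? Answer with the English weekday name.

In the Gregorian calendar this is 30 June 1967 (JDN 2439672).
JDN 2439672 mod 7 = 4, and JDN 0 was a Monday, so this is a Friday.

Friday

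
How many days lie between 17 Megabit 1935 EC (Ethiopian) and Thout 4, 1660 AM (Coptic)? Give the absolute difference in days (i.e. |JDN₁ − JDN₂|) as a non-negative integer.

First date → JDN 2430810; second date → JDN 2430983.
The interval is |2430810 − 2430983| = 173 days.

173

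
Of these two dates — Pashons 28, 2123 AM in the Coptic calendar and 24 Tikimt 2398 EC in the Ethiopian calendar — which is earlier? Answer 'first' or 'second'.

Converting both to JDN: 2600357 vs 2599778; the smaller is the second.

second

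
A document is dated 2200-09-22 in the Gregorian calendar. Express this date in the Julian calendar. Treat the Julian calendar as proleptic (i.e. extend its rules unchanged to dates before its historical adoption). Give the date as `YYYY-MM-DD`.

For dates in this range the Gregorian date is 15 days ahead of the Julian.
22 September 2200 Gregorian − 15 days → 7 September 2200 Julian.

2200-09-07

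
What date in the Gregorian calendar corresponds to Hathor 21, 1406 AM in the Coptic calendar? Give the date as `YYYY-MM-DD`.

1689-11-27

Julian Day Number of the source date = 2338286.
Converting JDN 2338286 to the Gregorian calendar gives 27 November 1689 CE.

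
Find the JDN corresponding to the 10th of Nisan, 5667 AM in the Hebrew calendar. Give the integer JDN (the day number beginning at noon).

2417660

Equivalently 25 March 1907 (Gregorian).
JDN 2451545 is 1 January 2000 CE (Gregorian); the target day is −33885 days from there, so JDN = 2417660.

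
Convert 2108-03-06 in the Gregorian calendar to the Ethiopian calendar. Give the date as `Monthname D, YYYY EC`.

Yekatit 26, 2100 EC

Julian Day Number of the source date = 2491056.
Converting JDN 2491056 to the Ethiopian calendar gives 26 Yekatit 2100 EC.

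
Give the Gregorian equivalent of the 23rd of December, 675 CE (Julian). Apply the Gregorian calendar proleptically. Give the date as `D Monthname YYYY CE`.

26 December 675 CE

At this point the Julian calendar is 3 days behind the Gregorian.
23 December 675 Julian + 3 days → 26 December 675 Gregorian.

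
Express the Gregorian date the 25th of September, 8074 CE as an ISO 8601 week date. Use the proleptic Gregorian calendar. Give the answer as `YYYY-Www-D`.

The weekday is Tuesday (ISO weekday 2).
That Tuesday belongs to ISO week 39 of ISO year 8074.

8074-W39-2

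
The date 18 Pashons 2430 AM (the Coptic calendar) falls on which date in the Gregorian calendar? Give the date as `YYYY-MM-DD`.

2714-06-01

Both dates share Julian Day Number 2712479; in the Gregorian calendar that is 1 June 2714 CE.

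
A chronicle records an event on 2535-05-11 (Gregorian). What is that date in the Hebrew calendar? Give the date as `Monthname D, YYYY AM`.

Iyar 7, 6295 AM

Julian Day Number of the source date = 2647080.
Converting JDN 2647080 to the Hebrew calendar gives 7 Iyar 6295 AM.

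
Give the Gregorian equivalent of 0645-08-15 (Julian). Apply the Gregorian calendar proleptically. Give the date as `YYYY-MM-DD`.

0645-08-18

The Julian–Gregorian offset here is 3 days (Julian trailing).
15 August 645 Julian + 3 days → 18 August 645 Gregorian.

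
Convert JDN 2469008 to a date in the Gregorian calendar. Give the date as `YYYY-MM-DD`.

2047-10-24

JDN 2451545 is 1 Jan 2000; 2469008 is +17463 days from there.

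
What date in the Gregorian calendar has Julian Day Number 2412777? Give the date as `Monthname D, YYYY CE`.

Counting from JDN 2299161 = 15 Oct 1582 gives an offset of 113616 days.

November 9, 1893 CE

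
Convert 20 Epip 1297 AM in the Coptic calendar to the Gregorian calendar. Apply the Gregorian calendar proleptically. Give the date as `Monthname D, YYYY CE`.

Both dates share Julian Day Number 2298713; in the Gregorian calendar that is 24 July 1581 CE.

July 24, 1581 CE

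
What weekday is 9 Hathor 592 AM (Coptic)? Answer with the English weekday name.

Equivalently 10 November 875 Gregorian, JDN 2040961.
2040961 ≡ 6 (mod 7); counting from Monday = 0 gives Sunday.

Sunday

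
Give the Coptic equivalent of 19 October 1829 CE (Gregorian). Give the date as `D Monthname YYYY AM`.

Both dates share Julian Day Number 2389380; in the Coptic calendar that is 10 Paopi 1546 AM.

10 Paopi 1546 AM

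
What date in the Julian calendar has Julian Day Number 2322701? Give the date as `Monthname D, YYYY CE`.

The Gregorian equivalent of JDN 2322701 is 28 March 1647.
In the Julian calendar that day is March 18, 1647 CE.

March 18, 1647 CE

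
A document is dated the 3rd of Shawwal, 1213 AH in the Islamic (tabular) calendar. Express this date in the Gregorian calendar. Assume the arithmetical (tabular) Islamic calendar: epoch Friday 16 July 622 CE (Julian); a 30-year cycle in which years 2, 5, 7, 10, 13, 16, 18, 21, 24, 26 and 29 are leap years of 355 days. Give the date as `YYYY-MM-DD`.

Both dates share Julian Day Number 2378200; in the Gregorian calendar that is 10 March 1799 CE.

1799-03-10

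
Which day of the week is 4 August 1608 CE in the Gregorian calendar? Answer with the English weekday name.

Since JDN mod 7 = 0 (0 = Monday), the day is Monday.

Monday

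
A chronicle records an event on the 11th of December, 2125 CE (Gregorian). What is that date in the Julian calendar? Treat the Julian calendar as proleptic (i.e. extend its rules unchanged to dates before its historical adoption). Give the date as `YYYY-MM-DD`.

At this point the Julian calendar is 14 days behind the Gregorian.
11 December 2125 Gregorian − 14 days → 27 November 2125 Julian.

2125-11-27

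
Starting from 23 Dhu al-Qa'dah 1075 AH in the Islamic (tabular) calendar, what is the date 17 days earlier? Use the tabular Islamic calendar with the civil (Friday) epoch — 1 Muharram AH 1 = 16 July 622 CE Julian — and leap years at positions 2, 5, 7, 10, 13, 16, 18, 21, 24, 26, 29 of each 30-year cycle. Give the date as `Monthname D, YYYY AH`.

Dhu al-Qa'dah 6, 1075 AH

JDN of 23 Dhu al-Qa'dah 1075 AH = 2329347.
2329347 − 17 = 2329330.
JDN 2329330 in the tabular Islamic calendar is Dhu al-Qa'dah 6, 1075 AH.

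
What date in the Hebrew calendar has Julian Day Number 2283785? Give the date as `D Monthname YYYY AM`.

27 Elul 5300 AM

The proleptic Gregorian equivalent of JDN 2283785 is 9 September 1540.
In the Hebrew calendar that day is 27 Elul 5300 AM.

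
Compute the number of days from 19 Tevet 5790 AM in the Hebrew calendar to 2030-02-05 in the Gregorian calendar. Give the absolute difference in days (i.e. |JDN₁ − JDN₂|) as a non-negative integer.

42

First date → JDN 2462496; second date → JDN 2462538.
The interval is |2462496 − 2462538| = 42 days.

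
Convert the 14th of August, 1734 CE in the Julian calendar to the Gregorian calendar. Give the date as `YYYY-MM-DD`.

For dates in this range the Gregorian date is 11 days ahead of the Julian.
14 August 1734 Julian + 11 days → 25 August 1734 Gregorian.

1734-08-25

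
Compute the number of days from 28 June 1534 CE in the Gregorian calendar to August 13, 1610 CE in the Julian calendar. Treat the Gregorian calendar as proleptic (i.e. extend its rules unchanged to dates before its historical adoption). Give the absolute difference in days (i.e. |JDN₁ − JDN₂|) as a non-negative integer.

First date → JDN 2281520; second date → JDN 2309335.
The interval is |2281520 − 2309335| = 27815 days.

27815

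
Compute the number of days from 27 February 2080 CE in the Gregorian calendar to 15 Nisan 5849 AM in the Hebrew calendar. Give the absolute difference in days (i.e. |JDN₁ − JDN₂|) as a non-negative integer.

First date → JDN 2480822; second date → JDN 2484137.
The interval is |2480822 − 2484137| = 3315 days.

3315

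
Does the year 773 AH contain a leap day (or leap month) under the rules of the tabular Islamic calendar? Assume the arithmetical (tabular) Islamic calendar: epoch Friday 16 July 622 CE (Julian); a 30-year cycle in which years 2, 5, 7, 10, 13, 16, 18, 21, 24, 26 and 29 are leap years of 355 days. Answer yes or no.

no

Year 773 AH is year 23 of its 30-year cycle; leap positions are 2, 5, 7, 10, 13, 16, 18, 21, 24, 26, 29, so it is a common year (354 days).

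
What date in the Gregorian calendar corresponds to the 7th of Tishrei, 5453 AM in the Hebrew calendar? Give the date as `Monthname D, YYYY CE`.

September 17, 1692 CE

Both dates share Julian Day Number 2339311; in the Gregorian calendar that is 17 September 1692 CE.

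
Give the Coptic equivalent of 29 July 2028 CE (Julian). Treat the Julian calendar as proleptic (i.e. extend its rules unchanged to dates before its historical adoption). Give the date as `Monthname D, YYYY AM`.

Mesori 5, 1744 AM

Julian Day Number of the source date = 2461995.
Converting JDN 2461995 to the Coptic calendar gives 5 Mesori 1744 AM.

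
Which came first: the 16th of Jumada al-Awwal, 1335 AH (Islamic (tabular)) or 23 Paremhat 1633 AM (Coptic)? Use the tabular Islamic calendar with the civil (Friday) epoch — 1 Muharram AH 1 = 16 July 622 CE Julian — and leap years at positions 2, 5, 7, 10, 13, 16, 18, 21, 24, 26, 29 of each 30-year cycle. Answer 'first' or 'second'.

first

Converting both to JDN: 2421298 vs 2421320; the smaller is the first.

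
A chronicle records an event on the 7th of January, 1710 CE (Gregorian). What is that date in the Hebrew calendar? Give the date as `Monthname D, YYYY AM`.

Julian Day Number of the source date = 2345631.
Converting JDN 2345631 to the Hebrew calendar gives 6 Shevat 5470 AM.

Shevat 6, 5470 AM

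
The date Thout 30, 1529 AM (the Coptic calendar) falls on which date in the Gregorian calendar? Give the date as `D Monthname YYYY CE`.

9 October 1812 CE

Julian Day Number of the source date = 2383161.
Converting JDN 2383161 to the Gregorian calendar gives 9 October 1812 CE.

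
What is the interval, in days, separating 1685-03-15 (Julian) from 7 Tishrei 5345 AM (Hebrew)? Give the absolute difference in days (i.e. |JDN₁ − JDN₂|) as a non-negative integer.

JDN of the first date = 2336578.
JDN of the second date = 2299859.
|2299859 − 2336578| = 36719.

36719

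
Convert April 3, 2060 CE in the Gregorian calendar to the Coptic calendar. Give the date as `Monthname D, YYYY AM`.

Both dates share Julian Day Number 2473553; in the Coptic calendar that is 25 Paremhat 1776 AM.

Paremhat 25, 1776 AM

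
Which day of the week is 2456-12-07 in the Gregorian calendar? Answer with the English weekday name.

Thursday

2618437 ≡ 3 (mod 7); counting from Monday = 0 gives Thursday.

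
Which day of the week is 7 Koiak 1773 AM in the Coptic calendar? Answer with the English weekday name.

Saturday

This is JDN 2472349 (16 December 2056 Gregorian).
2472349 ≡ 5 (mod 7); counting from Monday = 0 gives Saturday.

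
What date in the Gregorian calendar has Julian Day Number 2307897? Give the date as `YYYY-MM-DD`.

1606-09-15

Counting from JDN 2299161 = 15 Oct 1582 gives an offset of 8736 days.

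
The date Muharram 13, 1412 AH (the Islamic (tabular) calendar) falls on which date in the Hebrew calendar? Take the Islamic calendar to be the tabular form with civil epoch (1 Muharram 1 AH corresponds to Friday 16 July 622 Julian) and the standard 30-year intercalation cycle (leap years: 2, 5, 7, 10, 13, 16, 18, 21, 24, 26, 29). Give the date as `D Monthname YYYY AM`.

Julian Day Number of the source date = 2448463.
Converting JDN 2448463 to the Hebrew calendar gives 14 Av 5751 AM.

14 Av 5751 AM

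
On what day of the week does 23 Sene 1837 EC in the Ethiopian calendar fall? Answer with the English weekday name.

Sunday

Equivalently 29 June 1845 Gregorian, JDN 2395112.
2395112 ≡ 6 (mod 7); counting from Monday = 0 gives Sunday.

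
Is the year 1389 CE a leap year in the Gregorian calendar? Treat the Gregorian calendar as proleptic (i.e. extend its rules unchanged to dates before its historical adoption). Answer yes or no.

1389 is not divisible by 4, so it is a common year.

no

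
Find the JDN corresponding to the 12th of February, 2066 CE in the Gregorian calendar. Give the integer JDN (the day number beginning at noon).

JDN 2451545 is 1 January 2000 CE (Gregorian); the target day is +24149 days from there, so JDN = 2475694.

2475694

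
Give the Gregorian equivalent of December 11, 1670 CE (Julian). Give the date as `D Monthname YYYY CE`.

21 December 1670 CE

For dates in this range the Gregorian date is 10 days ahead of the Julian.
11 December 1670 Julian + 10 days → 21 December 1670 Gregorian.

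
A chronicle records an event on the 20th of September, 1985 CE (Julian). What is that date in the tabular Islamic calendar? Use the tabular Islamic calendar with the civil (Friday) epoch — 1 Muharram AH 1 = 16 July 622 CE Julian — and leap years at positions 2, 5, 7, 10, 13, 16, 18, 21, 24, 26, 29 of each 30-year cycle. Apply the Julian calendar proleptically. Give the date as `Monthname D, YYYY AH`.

Both dates share Julian Day Number 2446342; in the tabular Islamic calendar that is 18 Muharram 1406 AH.

Muharram 18, 1406 AH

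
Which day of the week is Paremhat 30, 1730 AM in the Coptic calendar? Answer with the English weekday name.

This is JDN 2456756 (8 April 2014 Gregorian).
2456756 ≡ 1 (mod 7); counting from Monday = 0 gives Tuesday.

Tuesday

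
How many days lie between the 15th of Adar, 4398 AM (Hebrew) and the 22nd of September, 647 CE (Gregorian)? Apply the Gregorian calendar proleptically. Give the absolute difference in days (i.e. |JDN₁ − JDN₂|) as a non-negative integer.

First date → JDN 1954152; second date → JDN 1957636.
The interval is |1954152 − 1957636| = 3484 days.

3484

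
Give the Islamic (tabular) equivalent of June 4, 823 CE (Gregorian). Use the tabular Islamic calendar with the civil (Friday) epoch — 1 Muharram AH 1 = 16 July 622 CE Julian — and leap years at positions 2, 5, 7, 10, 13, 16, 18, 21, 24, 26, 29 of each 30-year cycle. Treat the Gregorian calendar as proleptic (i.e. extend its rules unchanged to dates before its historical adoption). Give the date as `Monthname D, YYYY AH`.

Muharram 16, 208 AH

Julian Day Number of the source date = 2021809.
Converting JDN 2021809 to the tabular Islamic calendar gives 16 Muharram 208 AH.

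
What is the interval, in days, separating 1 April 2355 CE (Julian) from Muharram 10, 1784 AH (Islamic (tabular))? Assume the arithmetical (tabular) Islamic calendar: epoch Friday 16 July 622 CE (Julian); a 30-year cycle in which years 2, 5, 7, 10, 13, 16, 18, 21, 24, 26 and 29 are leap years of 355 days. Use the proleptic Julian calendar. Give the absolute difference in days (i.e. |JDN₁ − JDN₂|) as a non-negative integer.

1027

JDN of the first date = 2581312.
JDN of the second date = 2580285.
|2580285 − 2581312| = 1027.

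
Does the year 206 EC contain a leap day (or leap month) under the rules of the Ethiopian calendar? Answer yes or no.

no

206 mod 4 = 2; in the Ethiopian calendar a year is leap when year mod 4 = 3, so it is a common year.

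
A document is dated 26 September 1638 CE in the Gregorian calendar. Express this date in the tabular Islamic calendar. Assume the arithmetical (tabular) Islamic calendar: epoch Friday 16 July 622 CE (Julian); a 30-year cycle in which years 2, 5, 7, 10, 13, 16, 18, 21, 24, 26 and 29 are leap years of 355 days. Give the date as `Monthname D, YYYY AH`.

Julian Day Number of the source date = 2319596.
Converting JDN 2319596 to the tabular Islamic calendar gives 17 Jumada al-Awwal 1048 AH.

Jumada al-Awwal 17, 1048 AH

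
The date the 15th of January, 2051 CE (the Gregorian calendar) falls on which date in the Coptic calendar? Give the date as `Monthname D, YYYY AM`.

Tobi 7, 1767 AM

Julian Day Number of the source date = 2470187.
Converting JDN 2470187 to the Coptic calendar gives 7 Tobi 1767 AM.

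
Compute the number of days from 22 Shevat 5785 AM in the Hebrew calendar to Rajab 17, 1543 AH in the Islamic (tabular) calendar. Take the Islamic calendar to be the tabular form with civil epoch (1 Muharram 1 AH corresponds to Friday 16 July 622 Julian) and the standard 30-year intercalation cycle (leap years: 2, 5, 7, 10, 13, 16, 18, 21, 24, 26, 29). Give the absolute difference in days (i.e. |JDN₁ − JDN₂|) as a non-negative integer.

First date → JDN 2460727; second date → JDN 2495066.
The interval is |2460727 − 2495066| = 34339 days.

34339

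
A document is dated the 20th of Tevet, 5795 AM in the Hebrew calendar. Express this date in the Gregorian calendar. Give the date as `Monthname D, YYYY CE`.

January 1, 2035 CE

Julian Day Number of the source date = 2464329.
Converting JDN 2464329 to the Gregorian calendar gives 1 January 2035 CE.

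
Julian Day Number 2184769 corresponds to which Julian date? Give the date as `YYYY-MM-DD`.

The proleptic Gregorian equivalent of JDN 2184769 is 4 August 1269.
In the Julian calendar that day is 1269-07-28.

1269-07-28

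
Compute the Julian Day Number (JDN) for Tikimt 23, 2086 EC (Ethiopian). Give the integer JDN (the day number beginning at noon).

2485819

In the Gregorian calendar the same day is 2 November 2093.
JDN 2400001 is 17 November 1858 CE (Gregorian), MJD 0; the target day is +85818 days from there, so JDN = 2485819.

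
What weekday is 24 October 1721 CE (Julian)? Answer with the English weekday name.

Equivalently 4 November 1721 Gregorian, JDN 2349950.
JDN 2349950 mod 7 = 1, and JDN 0 was a Monday, so this is a Tuesday.

Tuesday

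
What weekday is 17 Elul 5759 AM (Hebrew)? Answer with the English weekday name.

In the Gregorian calendar this is 29 August 1999 (JDN 2451420).
Since JDN mod 7 = 6 (0 = Monday), the day is Sunday.

Sunday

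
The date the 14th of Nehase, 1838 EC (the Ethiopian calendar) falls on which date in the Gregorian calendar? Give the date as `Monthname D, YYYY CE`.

August 19, 1846 CE

Julian Day Number of the source date = 2395528.
Converting JDN 2395528 to the Gregorian calendar gives 19 August 1846 CE.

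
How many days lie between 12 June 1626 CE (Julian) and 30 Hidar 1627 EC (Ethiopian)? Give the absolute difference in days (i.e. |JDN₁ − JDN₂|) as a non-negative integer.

JDN of the first date = 2315117.
JDN of the second date = 2318206.
|2318206 − 2315117| = 3089.

3089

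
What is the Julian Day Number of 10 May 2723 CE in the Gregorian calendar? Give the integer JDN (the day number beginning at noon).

2715744

JDN 2299161 is 15 October 1582 CE (Gregorian); the target day is +416583 days from there, so JDN = 2715744.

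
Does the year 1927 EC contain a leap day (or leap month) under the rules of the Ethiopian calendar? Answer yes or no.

yes

1927 mod 4 = 3; in the Ethiopian calendar a year is leap when year mod 4 = 3, so it is a leap year.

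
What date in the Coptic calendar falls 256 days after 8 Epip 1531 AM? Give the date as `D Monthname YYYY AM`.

18 Paremhat 1532 AM

JDN of 8 Epip 1531 AM = 2384169.
2384169 + 256 = 2384425.
JDN 2384425 in the Coptic calendar is 18 Paremhat 1532 AM.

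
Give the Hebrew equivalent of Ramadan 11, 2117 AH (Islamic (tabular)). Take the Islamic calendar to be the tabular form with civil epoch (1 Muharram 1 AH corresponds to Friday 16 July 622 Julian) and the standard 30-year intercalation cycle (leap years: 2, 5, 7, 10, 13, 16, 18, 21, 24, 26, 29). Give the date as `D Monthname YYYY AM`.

The source date corresponds to 18 March 2676 in the Gregorian calendar (JDN 2698526).
That day falls on 11 Adar II 6436 AM in the Hebrew calendar.

11 Adar II 6436 AM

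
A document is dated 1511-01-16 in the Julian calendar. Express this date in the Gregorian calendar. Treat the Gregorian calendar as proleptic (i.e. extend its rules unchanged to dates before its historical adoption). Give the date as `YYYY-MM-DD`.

1511-01-26

For dates in this range the Gregorian date is 10 days ahead of the Julian.
16 January 1511 Julian + 10 days → 26 January 1511 Gregorian.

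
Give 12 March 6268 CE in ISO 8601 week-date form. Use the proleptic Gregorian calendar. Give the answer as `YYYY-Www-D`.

The weekday is Thursday (ISO weekday 4).
That Thursday belongs to ISO week 11 of ISO year 6268.

6268-W11-4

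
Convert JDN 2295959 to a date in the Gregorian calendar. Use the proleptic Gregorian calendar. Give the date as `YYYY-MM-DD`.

JDN 2451545 is 1 Jan 2000; 2295959 is −155586 days from there.

1574-01-08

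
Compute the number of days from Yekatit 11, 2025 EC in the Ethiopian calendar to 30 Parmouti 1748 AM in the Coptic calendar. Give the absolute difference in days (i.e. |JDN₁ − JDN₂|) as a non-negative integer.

JDN of the first date = 2463647.
JDN of the second date = 2463361.
|2463361 − 2463647| = 286.

286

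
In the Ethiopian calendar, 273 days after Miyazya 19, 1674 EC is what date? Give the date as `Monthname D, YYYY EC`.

Tir 17, 1675 EC

Counting 273 days forward from JDN 2335512 reaches JDN 2335785, which is Tir 17, 1675 EC.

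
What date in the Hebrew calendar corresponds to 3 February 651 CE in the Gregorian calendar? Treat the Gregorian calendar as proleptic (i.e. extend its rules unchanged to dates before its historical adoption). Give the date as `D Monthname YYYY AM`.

Both dates share Julian Day Number 1958866; in the Hebrew calendar that is 3 Adar I 4411 AM.

3 Adar I 4411 AM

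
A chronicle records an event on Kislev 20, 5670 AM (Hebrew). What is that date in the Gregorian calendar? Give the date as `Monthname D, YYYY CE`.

December 3, 1909 CE

Julian Day Number of the source date = 2418644.
Converting JDN 2418644 to the Gregorian calendar gives 3 December 1909 CE.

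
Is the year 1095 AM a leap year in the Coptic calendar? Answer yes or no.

1095 mod 4 = 3; in the Coptic calendar a year is leap when year mod 4 = 3, so it is a leap year.

yes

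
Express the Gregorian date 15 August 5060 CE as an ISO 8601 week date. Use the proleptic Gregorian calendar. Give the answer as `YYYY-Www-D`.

The weekday is Wednesday (ISO weekday 3).
That Wednesday belongs to ISO week 33 of ISO year 5060.

5060-W33-3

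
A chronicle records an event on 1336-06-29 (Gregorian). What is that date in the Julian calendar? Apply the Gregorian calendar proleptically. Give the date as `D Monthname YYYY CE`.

At this point the Julian calendar is 8 days behind the Gregorian.
29 June 1336 Gregorian − 8 days → 21 June 1336 Julian.

21 June 1336 CE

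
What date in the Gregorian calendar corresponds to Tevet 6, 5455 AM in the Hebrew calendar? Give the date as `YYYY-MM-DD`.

Both dates share Julian Day Number 2340139; in the Gregorian calendar that is 24 December 1694 CE.

1694-12-24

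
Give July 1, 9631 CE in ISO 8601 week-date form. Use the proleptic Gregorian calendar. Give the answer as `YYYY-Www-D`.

The weekday is Tuesday (ISO weekday 2).
That Tuesday belongs to ISO week 27 of ISO year 9631.

9631-W27-2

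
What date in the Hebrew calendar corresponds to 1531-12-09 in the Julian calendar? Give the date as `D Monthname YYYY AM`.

30 Kislev 5292 AM

Both dates share Julian Day Number 2280598; in the Hebrew calendar that is 30 Kislev 5292 AM.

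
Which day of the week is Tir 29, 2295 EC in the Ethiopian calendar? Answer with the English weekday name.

Monday

Equivalently 9 February 2303 Gregorian, JDN 2562252.
JDN 2562252 mod 7 = 0, and JDN 0 was a Monday, so this is a Monday.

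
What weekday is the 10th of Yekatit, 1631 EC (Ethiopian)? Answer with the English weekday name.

This is JDN 2319737 (14 February 1639 Gregorian).
JDN 2319737 mod 7 = 0, and JDN 0 was a Monday, so this is a Monday.

Monday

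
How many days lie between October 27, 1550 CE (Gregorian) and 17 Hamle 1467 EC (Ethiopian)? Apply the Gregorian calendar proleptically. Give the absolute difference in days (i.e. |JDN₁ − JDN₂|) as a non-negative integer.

27492

First date → JDN 2287485; second date → JDN 2259993.
The interval is |2287485 − 2259993| = 27492 days.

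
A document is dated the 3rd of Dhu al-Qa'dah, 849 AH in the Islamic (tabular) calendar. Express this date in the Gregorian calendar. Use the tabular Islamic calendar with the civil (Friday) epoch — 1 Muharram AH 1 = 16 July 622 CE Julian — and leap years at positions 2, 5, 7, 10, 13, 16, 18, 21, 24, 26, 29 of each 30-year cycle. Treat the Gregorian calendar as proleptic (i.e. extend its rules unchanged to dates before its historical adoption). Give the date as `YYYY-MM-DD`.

1446-02-09

Julian Day Number of the source date = 2249240.
Converting JDN 2249240 to the Gregorian calendar gives 9 February 1446 CE.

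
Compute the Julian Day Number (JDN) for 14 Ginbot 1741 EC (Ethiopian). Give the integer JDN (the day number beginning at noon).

In the Gregorian calendar the same day is 20 May 1749.
JDN 2451545 is 1 January 2000 CE (Gregorian); the target day is −91536 days from there, so JDN = 2360009.

2360009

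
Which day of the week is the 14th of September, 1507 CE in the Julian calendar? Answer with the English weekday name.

This is JDN 2271746 (24 September 1507 Gregorian).
JDN 2271746 mod 7 = 1, and JDN 0 was a Monday, so this is a Tuesday.

Tuesday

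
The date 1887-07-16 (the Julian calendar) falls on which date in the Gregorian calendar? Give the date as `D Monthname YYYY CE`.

28 July 1887 CE

At this point the Julian calendar is 12 days behind the Gregorian.
16 July 1887 Julian + 12 days → 28 July 1887 Gregorian.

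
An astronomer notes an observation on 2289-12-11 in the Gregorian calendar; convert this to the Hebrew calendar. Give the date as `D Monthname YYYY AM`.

27 Kislev 6050 AM

Julian Day Number of the source date = 2557445.
Converting JDN 2557445 to the Hebrew calendar gives 27 Kislev 6050 AM.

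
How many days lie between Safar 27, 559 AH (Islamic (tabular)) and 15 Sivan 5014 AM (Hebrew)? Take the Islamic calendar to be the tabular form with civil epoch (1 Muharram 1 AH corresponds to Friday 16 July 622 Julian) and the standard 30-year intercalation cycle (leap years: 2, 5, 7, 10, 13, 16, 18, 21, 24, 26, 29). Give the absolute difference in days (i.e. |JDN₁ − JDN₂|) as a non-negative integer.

JDN of the first date = 2146233.
JDN of the second date = 2179234.
|2179234 − 2146233| = 33001.

33001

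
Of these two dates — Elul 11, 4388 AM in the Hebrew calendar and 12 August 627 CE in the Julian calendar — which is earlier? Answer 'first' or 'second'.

Converting both to JDN: 1950664 vs 1950293; the smaller is the second.

second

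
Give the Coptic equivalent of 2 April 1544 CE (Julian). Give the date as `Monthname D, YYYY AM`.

Parmouti 7, 1260 AM

The source date corresponds to 12 April 1544 in the proleptic Gregorian calendar (JDN 2285096).
That day falls on 7 Parmouti 1260 AM in the Coptic calendar.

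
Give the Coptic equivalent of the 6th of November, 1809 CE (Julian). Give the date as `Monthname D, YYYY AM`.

Both dates share Julian Day Number 2382105; in the Coptic calendar that is 10 Hathor 1526 AM.

Hathor 10, 1526 AM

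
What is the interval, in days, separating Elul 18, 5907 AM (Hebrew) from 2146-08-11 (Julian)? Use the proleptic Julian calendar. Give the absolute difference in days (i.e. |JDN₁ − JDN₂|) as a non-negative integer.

First date → JDN 2505491; second date → JDN 2505107.
The interval is |2505491 − 2505107| = 384 days.

384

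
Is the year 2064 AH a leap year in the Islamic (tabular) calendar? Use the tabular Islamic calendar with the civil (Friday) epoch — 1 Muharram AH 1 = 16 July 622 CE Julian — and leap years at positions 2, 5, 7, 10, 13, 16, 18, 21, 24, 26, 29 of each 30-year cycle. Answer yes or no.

yes

Year 2064 AH is year 24 of its 30-year cycle; leap positions are 2, 5, 7, 10, 13, 16, 18, 21, 24, 26, 29, so it is a leap year (355 days).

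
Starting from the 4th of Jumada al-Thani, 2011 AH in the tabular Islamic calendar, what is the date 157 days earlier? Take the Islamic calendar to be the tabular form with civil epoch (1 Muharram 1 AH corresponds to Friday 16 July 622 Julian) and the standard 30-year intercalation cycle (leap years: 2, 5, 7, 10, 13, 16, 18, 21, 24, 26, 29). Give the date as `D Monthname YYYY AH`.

Counting 157 days back from JDN 2660868 reaches JDN 2660711, which is 24 Dhu al-Hijjah 2010 AH.

24 Dhu al-Hijjah 2010 AH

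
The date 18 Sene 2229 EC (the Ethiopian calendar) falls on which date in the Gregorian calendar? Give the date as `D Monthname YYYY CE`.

Both dates share Julian Day Number 2538285; in the Gregorian calendar that is 27 June 2237 CE.

27 June 2237 CE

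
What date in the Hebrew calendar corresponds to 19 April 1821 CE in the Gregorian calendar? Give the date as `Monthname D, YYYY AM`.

Nisan 17, 5581 AM

Both dates share Julian Day Number 2386275; in the Hebrew calendar that is 17 Nisan 5581 AM.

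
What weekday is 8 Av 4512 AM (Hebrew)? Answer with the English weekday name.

In the proleptic Gregorian calendar this is 28 July 752 (JDN 1995931).
Since JDN mod 7 = 0 (0 = Monday), the day is Monday.

Monday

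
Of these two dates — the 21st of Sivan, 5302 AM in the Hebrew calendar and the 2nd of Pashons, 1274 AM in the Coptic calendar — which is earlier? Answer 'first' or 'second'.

first

Converting both to JDN: 2284429 vs 2290234; the smaller is the first.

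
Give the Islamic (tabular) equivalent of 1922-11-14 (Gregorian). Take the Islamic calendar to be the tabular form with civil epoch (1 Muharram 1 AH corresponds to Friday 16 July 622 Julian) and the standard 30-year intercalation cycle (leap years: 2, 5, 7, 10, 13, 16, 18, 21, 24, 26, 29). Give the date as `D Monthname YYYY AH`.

Julian Day Number of the source date = 2423373.
Converting JDN 2423373 to the tabular Islamic calendar gives 24 Rabi' al-Awwal 1341 AH.

24 Rabi' al-Awwal 1341 AH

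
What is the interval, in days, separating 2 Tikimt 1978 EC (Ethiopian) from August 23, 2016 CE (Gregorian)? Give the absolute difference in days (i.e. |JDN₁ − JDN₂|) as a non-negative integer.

11273

First date → JDN 2446351; second date → JDN 2457624.
The interval is |2446351 − 2457624| = 11273 days.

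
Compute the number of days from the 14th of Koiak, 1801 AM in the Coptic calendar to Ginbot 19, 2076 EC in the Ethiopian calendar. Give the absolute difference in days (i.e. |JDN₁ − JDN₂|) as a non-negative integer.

210

JDN of the first date = 2482583.
JDN of the second date = 2482373.
|2482373 − 2482583| = 210.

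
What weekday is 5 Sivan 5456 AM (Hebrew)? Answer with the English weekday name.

This is JDN 2340668 (5 June 1696 Gregorian).
Since JDN mod 7 = 1 (0 = Monday), the day is Tuesday.

Tuesday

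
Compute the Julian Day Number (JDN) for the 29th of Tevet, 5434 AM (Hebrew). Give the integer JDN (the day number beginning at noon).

In the Gregorian calendar the same day is 7 January 1674.
JDN 2299161 is 15 October 1582 CE (Gregorian); the target day is +33322 days from there, so JDN = 2332483.

2332483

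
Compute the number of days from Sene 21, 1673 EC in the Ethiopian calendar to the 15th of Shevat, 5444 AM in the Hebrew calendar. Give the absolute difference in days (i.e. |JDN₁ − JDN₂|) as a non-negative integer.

950

First date → JDN 2335209; second date → JDN 2336159.
The interval is |2335209 − 2336159| = 950 days.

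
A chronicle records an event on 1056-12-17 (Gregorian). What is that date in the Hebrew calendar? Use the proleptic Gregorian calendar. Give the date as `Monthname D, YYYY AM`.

Tevet 1, 4817 AM

Both dates share Julian Day Number 2107107; in the Hebrew calendar that is 1 Tevet 4817 AM.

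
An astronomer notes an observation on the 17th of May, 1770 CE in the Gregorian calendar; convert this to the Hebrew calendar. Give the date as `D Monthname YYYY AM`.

Both dates share Julian Day Number 2367676; in the Hebrew calendar that is 22 Iyar 5530 AM.

22 Iyar 5530 AM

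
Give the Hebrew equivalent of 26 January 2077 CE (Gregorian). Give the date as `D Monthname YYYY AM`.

Both dates share Julian Day Number 2479695; in the Hebrew calendar that is 2 Shevat 5837 AM.

2 Shevat 5837 AM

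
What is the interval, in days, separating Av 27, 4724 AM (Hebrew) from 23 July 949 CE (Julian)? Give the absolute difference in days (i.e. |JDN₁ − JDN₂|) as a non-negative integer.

JDN of the first date = 2073379.
JDN of the second date = 2067884.
|2067884 − 2073379| = 5495.

5495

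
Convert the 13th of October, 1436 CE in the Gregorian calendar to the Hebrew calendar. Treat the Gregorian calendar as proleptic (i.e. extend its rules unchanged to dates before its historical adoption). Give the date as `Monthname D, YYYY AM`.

Tishrei 24, 5197 AM

Both dates share Julian Day Number 2245834; in the Hebrew calendar that is 24 Tishrei 5197 AM.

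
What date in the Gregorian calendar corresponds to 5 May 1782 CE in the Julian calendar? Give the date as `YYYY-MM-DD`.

1782-05-16

For dates in this range the Gregorian date is 11 days ahead of the Julian.
5 May 1782 Julian + 11 days → 16 May 1782 Gregorian.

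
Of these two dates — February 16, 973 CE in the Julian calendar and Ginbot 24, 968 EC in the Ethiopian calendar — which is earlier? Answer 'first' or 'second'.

The two dates have Julian Day Numbers 2076493 and 2077681 respectively.
Since 2076493 < 2077681, the first date comes first.

first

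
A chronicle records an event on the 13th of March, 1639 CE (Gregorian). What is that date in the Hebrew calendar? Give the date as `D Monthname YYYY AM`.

7 Adar II 5399 AM

Both dates share Julian Day Number 2319764; in the Hebrew calendar that is 7 Adar II 5399 AM.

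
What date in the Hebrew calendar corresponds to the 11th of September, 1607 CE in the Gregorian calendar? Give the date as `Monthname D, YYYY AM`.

Elul 19, 5367 AM

Both dates share Julian Day Number 2308258; in the Hebrew calendar that is 19 Elul 5367 AM.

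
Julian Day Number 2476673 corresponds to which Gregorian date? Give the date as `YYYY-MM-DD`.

JDN 2451545 is 1 Jan 2000; 2476673 is +25128 days from there.

2068-10-18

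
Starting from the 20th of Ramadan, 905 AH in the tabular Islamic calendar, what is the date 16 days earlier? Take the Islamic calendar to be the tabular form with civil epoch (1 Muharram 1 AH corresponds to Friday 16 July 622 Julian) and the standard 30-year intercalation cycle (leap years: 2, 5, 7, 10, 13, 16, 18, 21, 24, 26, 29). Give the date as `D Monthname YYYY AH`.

JDN of the 20th of Ramadan, 905 AH = 2269042.
2269042 − 16 = 2269026.
JDN 2269026 in the tabular Islamic calendar is 4 Ramadan 905 AH.

4 Ramadan 905 AH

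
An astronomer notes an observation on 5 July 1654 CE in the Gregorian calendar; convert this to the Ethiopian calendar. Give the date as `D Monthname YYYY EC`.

1 Hamle 1646 EC

Julian Day Number of the source date = 2325357.
Converting JDN 2325357 to the Ethiopian calendar gives 1 Hamle 1646 EC.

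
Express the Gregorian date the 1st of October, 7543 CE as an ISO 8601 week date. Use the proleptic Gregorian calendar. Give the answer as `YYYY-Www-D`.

The weekday is Friday (ISO weekday 5).
That Friday belongs to ISO week 39 of ISO year 7543.

7543-W39-5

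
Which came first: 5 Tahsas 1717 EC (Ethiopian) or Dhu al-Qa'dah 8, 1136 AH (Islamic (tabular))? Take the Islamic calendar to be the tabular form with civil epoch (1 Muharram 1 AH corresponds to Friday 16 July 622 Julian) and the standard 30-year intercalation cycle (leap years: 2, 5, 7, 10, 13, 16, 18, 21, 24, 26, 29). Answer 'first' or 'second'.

second

First date → JDN 2351084; second date → JDN 2350948.
JDN 2350948 < JDN 2351084, so the second date is earlier.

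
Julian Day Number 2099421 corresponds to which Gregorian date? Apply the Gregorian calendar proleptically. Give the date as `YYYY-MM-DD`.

1035-12-02

Counting from JDN 2299161 = 15 Oct 1582 gives an offset of -199740 days.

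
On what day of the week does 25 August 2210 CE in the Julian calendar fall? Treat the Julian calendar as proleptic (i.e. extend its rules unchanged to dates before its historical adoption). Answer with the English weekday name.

In the Gregorian calendar this is 9 September 2210 (JDN 2528497).
JDN 2528497 mod 7 = 6, and JDN 0 was a Monday, so this is a Sunday.

Sunday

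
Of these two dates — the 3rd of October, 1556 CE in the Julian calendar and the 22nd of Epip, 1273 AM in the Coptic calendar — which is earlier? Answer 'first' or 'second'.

first

The two dates have Julian Day Numbers 2289663 and 2289949 respectively.
Since 2289663 < 2289949, the first date comes first.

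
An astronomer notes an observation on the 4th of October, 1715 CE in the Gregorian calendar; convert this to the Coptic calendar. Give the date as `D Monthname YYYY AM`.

Julian Day Number of the source date = 2347727.
Converting JDN 2347727 to the Coptic calendar gives 25 Thout 1432 AM.

25 Thout 1432 AM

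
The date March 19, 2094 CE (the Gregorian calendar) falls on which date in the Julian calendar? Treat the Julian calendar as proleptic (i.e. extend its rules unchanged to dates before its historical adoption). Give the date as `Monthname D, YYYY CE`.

At this point the Julian calendar is 13 days behind the Gregorian.
19 March 2094 Gregorian − 13 days → 6 March 2094 Julian.

March 6, 2094 CE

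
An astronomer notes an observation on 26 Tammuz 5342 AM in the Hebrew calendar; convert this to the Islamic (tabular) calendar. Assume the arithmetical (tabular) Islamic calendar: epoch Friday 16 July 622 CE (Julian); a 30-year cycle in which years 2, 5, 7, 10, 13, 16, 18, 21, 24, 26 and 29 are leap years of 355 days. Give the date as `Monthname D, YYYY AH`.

Both dates share Julian Day Number 2299080; in the tabular Islamic calendar that is 24 Jumada al-Thani 990 AH.

Jumada al-Thani 24, 990 AH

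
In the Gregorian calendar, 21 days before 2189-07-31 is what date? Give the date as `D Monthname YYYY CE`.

10 July 2189 CE

The starting date is JDN 2520788; 2520788 − 21 = 2520767.
JDN 2520767 corresponds to 10 July 2189 CE.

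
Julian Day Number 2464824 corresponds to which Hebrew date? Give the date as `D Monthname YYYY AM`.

JDN 2464824 is 10 May 2036 in the Gregorian calendar.
In the Hebrew calendar that day is 13 Iyar 5796 AM.

13 Iyar 5796 AM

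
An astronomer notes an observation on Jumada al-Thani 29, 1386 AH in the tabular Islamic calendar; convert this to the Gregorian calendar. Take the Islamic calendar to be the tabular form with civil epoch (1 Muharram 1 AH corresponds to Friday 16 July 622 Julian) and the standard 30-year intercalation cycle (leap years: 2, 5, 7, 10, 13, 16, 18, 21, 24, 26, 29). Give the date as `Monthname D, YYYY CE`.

October 15, 1966 CE

Both dates share Julian Day Number 2439414; in the Gregorian calendar that is 15 October 1966 CE.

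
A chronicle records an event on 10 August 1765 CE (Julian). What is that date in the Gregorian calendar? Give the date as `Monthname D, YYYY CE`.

August 21, 1765 CE

At this point the Julian calendar is 11 days behind the Gregorian.
10 August 1765 Julian + 11 days → 21 August 1765 Gregorian.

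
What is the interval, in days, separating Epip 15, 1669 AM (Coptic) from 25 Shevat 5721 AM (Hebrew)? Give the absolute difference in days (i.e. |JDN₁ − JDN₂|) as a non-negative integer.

JDN of the first date = 2434581.
JDN of the second date = 2437342.
|2437342 − 2434581| = 2761.

2761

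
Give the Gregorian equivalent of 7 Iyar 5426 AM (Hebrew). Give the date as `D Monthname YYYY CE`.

12 May 1666 CE

Both dates share Julian Day Number 2329686; in the Gregorian calendar that is 12 May 1666 CE.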